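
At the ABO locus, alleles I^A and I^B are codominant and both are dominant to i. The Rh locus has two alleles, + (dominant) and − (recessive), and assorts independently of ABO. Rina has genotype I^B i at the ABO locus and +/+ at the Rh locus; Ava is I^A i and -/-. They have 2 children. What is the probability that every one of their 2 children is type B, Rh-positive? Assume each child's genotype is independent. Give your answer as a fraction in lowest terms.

ABO cross I^B i × I^A i → 1/4 O, 1/4 A, 1/4 B, 1/4 AB.
Rh cross +/+ × -/- → 1 Rh+; so P(type B, Rh-positive) = 1/4 × 1 = 1/4 per child.
All 2 independent: (1/4)^2 = 1/16.

1/16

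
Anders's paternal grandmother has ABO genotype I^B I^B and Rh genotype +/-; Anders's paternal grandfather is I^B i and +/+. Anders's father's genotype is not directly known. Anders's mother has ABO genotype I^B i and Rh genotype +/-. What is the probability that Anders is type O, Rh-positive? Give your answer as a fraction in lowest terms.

7/64

Anders's father's ABO genotype from I^B I^B × I^B i: 1/2 I^B I^B, 1/2 I^B i.
Crossing each possibility with the mother I^B i and summing P(type O): 1/2·0 + 1/2·1/4 = 1/8.
Similarly for Rh via the father's Rh distribution: P(Rh+) = 7/8.
Independent loci: 1/8 × 7/8 = 7/64.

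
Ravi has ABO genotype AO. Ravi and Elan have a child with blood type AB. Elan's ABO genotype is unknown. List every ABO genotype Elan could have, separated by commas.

AB, BB, BO

For each candidate genotype of Elan, check whether crossing it with AO can produce every observed child phenotype.
  AA → possible child types {A} ✗
  AB → possible child types {A, B, AB} ✓
  AO → possible child types {O, A} ✗
  BB → possible child types {B, AB} ✓
  BO → possible child types {O, A, B, AB} ✓
  OO → possible child types {O, A} ✗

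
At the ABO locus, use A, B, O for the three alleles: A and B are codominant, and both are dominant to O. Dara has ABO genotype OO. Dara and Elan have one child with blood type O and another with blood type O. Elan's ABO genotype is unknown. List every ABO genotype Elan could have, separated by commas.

AO, BO, OO

For each candidate genotype of Elan, check whether crossing it with OO can produce every observed child phenotype.
  AA → possible child types {A} ✗
  AB → possible child types {A, B} ✗
  AO → possible child types {O, A} ✓
  BB → possible child types {B} ✗
  BO → possible child types {O, B} ✓
  OO → possible child types {O} ✓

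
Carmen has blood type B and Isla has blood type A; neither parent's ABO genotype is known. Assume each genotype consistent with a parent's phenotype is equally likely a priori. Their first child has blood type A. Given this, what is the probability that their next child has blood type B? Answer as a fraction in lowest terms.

Possible genotypes: Carmen ∈ {BB, BO}; Isla ∈ {AA, AO}.
Weight each parental genotype pair by prior × P(type-A child):
  BO × AA: posterior weight 2/3; P(next child type B) = 0.
  BO × AO: posterior weight 1/3; P(next child type B) = 1/4.
Weighted sum = 1/12.

1/12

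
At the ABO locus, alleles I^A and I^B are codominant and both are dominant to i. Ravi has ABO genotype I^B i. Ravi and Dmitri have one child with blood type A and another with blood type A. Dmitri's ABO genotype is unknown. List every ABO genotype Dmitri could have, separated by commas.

For each candidate genotype of Dmitri, check whether crossing it with I^B i can produce every observed child phenotype.
  I^A I^A → possible child types {A, AB} ✓
  I^A I^B → possible child types {A, B, AB} ✓
  I^A i → possible child types {O, A, B, AB} ✓
  I^B I^B → possible child types {B} ✗
  I^B i → possible child types {O, B} ✗
  i i → possible child types {O, B} ✗

I^A I^A, I^A I^B, I^A i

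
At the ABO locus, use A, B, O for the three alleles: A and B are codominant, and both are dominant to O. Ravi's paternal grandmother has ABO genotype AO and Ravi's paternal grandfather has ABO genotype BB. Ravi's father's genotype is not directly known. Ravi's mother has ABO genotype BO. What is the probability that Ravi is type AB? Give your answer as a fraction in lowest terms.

Ravi's father's ABO genotype from AO × BB: 1/2 AB, 1/2 BO.
Crossing each possibility with the mother BO and summing P(type AB): 1/2·1/4 + 1/2·0 = 1/8.

1/8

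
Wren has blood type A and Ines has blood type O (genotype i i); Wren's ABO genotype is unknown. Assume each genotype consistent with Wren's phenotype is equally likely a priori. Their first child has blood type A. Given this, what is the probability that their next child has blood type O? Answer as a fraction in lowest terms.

1/6

Possible genotypes: Wren ∈ {I^A I^A, I^A i}; Ines ∈ {i i}.
Weight each parental genotype pair by prior × P(type-A child):
  I^A I^A × i i: posterior weight 2/3; P(next child type O) = 0.
  I^A i × i i: posterior weight 1/3; P(next child type O) = 1/2.
Weighted sum = 1/6.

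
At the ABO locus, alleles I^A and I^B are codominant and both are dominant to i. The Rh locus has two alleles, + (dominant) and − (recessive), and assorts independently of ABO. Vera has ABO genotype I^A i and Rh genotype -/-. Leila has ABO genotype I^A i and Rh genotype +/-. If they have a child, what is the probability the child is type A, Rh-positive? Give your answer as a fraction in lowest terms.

ABO cross I^A i × I^A i → offspring phenotypes: 1/4 O, 3/4 A.
Rh cross -/- × +/- → 1/2 Rh+, 1/2 Rh-.
Independent loci: P(type A, Rh-positive) = 3/4 × 1/2 = 3/8.

3/8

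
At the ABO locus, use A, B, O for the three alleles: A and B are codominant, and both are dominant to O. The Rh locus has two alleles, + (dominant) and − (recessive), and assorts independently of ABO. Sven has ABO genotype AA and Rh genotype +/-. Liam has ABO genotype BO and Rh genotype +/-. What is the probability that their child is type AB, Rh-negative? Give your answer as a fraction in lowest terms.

ABO cross AA × BO → offspring phenotypes: 1/2 A, 1/2 AB.
Rh cross +/- × +/- → 3/4 Rh+, 1/4 Rh-.
Independent loci: P(type AB, Rh-negative) = 1/2 × 1/4 = 1/8.

1/8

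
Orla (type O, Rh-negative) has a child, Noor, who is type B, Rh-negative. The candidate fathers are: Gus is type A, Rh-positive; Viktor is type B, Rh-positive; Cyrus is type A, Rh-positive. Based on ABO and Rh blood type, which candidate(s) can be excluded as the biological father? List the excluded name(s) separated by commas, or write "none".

Gus, Cyrus

A candidate is excluded only if no genotype consistent with his phenotype could produce a type B, Rh-negative child with a type O, Rh-negative mother.
Gus (type A, Rh+): no genotype consistent with that phenotype can produce a type-B Rh- child with a type-O mother.
Cyrus (type A, Rh+): no genotype consistent with that phenotype can produce a type-B Rh- child with a type-O mother.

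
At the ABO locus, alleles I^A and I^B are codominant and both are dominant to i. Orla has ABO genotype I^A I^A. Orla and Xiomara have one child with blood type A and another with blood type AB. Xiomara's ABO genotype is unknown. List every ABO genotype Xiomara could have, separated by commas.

I^A I^B, I^B i

For each candidate genotype of Xiomara, check whether crossing it with I^A I^A can produce every observed child phenotype.
  I^A I^A → possible child types {A} ✗
  I^A I^B → possible child types {A, AB} ✓
  I^A i → possible child types {A} ✗
  I^B I^B → possible child types {AB} ✗
  I^B i → possible child types {A, AB} ✓
  i i → possible child types {A} ✗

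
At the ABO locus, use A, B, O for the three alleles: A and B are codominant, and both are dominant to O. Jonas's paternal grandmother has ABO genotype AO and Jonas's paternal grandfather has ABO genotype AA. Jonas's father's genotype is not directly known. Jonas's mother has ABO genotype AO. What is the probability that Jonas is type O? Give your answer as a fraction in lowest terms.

1/8

Jonas's father's ABO genotype from AO × AA: 1/2 AA, 1/2 AO.
Crossing each possibility with the mother AO and summing P(type O): 1/2·0 + 1/2·1/4 = 1/8.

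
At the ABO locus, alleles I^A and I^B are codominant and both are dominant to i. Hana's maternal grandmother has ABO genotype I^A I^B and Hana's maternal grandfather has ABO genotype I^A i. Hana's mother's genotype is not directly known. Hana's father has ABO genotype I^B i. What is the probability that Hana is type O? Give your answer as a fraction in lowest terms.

Hana's mother's ABO genotype from I^A I^B × I^A i: 1/4 I^A I^A, 1/4 I^A I^B, 1/4 I^A i, 1/4 I^B i.
Crossing each possibility with the father I^B i and summing P(type O): 1/4·0 + 1/4·0 + 1/4·1/4 + 1/4·1/4 = 1/8.

1/8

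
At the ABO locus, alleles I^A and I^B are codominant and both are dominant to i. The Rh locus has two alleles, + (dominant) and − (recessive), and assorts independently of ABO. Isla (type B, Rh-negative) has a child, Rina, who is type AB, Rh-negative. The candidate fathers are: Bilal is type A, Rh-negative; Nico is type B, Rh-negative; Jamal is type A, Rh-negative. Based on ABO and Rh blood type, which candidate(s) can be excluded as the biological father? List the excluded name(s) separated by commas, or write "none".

Nico

A candidate is excluded only if no genotype consistent with his phenotype could produce a type AB, Rh-negative child with a type B, Rh-negative mother.
Nico (type B, Rh-): no genotype consistent with that phenotype can produce a type-AB Rh- child with a type-B mother.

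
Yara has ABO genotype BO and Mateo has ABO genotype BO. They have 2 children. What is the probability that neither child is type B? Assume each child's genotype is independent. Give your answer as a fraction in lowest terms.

ABO cross BO × BO → 1/4 O, 3/4 B.
So P(type B) = 3/4 per child.
P(not type B) = 1/4 for one child; (1/4)^2 = 1/16.

1/16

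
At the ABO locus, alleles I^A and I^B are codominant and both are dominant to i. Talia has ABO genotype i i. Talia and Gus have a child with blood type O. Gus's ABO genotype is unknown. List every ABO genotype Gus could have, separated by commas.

I^A i, I^B i, i i

For each candidate genotype of Gus, check whether crossing it with i i can produce every observed child phenotype.
  I^A I^A → possible child types {A} ✗
  I^A I^B → possible child types {A, B} ✗
  I^A i → possible child types {O, A} ✓
  I^B I^B → possible child types {B} ✗
  I^B i → possible child types {O, B} ✓
  i i → possible child types {O} ✓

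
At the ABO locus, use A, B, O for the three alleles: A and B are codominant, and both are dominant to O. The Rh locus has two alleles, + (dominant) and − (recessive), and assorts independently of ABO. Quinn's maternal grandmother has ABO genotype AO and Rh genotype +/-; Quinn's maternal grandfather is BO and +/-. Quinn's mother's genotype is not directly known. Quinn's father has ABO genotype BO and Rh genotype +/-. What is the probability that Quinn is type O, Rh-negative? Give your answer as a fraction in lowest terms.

1/16

Quinn's mother's ABO genotype from AO × BO: 1/4 AB, 1/4 AO, 1/4 BO, 1/4 OO.
Crossing each possibility with the father BO and summing P(type O): 1/4·0 + 1/4·1/4 + 1/4·1/4 + 1/4·1/2 = 1/4.
Similarly for Rh via the mother's Rh distribution: P(Rh-) = 1/4.
Independent loci: 1/4 × 1/4 = 1/16.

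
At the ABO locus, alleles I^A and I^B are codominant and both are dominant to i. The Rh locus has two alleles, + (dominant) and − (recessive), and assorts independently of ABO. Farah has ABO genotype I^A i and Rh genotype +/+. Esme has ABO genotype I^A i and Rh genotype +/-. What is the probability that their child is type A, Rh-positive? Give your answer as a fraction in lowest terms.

ABO cross I^A i × I^A i → offspring phenotypes: 1/4 O, 3/4 A.
Rh cross +/+ × +/- → 1 Rh+.
Independent loci: P(type A, Rh-positive) = 3/4 × 1 = 3/4.

3/4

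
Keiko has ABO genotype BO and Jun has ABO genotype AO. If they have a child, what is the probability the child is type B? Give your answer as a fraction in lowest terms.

1/4

ABO cross BO × AO → offspring phenotypes: 1/4 O, 1/4 A, 1/4 B, 1/4 AB.
So P(type B) = 1/4.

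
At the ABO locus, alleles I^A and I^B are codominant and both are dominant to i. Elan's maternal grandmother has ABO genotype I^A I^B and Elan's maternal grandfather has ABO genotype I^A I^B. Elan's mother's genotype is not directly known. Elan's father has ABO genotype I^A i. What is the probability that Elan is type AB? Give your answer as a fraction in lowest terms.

1/4

Elan's mother's ABO genotype from I^A I^B × I^A I^B: 1/4 I^A I^A, 1/2 I^A I^B, 1/4 I^B I^B.
Crossing each possibility with the father I^A i and summing P(type AB): 1/4·0 + 1/2·1/4 + 1/4·1/2 = 1/4.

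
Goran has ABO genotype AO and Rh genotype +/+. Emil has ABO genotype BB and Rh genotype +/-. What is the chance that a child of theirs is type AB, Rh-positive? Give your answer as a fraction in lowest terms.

ABO cross AO × BB → offspring phenotypes: 1/2 B, 1/2 AB.
Rh cross +/+ × +/- → 1 Rh+.
Independent loci: P(type AB, Rh-positive) = 1/2 × 1 = 1/2.

1/2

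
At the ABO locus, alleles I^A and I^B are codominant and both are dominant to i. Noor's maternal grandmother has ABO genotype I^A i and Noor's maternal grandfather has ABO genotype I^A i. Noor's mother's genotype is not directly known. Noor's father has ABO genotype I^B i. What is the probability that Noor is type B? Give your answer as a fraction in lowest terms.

1/4

Noor's mother's ABO genotype from I^A i × I^A i: 1/4 I^A I^A, 1/2 I^A i, 1/4 i i.
Crossing each possibility with the father I^B i and summing P(type B): 1/4·0 + 1/2·1/4 + 1/4·1/2 = 1/4.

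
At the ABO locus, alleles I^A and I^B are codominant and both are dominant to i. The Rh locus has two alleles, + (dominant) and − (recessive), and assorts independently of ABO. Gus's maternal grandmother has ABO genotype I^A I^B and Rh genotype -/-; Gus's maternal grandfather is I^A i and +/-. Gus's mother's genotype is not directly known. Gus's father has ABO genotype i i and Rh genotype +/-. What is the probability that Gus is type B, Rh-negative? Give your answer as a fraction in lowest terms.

Gus's mother's ABO genotype from I^A I^B × I^A i: 1/4 I^A I^A, 1/4 I^A I^B, 1/4 I^A i, 1/4 I^B i.
Crossing each possibility with the father i i and summing P(type B): 1/4·0 + 1/4·1/2 + 1/4·0 + 1/4·1/2 = 1/4.
Similarly for Rh via the mother's Rh distribution: P(Rh-) = 3/8.
Independent loci: 1/4 × 3/8 = 3/32.

3/32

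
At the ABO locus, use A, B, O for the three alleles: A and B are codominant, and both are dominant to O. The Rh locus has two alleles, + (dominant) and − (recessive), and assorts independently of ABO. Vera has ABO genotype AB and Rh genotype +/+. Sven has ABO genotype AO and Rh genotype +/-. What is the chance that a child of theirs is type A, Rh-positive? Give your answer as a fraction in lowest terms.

1/2

ABO cross AB × AO → offspring phenotypes: 1/2 A, 1/4 B, 1/4 AB.
Rh cross +/+ × +/- → 1 Rh+.
Independent loci: P(type A, Rh-positive) = 1/2 × 1 = 1/2.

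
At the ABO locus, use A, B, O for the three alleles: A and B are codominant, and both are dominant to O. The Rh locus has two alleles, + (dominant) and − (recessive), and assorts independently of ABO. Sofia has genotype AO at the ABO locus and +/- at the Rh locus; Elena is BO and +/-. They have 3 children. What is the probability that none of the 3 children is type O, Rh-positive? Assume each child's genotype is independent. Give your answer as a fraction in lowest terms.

2197/4096

ABO cross AO × BO → 1/4 O, 1/4 A, 1/4 B, 1/4 AB.
Rh cross +/- × +/- → 3/4 Rh+, 1/4 Rh-; so P(type O, Rh-positive) = 1/4 × 3/4 = 3/16 per child.
P(not type O, Rh-positive) = 13/16 for one child; (13/16)^3 = 2197/4096.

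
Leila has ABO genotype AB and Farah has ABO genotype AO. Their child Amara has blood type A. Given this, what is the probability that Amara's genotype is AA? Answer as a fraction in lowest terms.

Cross AB × AO → 1/4 AA, 1/4 AB, 1/4 AO, 1/4 BO.
Type-A genotypes among offspring: AA (1/4), AO (1/4); total 1/2.
P(AA | type A) = (1/4) / (1/2) = 1/2.

1/2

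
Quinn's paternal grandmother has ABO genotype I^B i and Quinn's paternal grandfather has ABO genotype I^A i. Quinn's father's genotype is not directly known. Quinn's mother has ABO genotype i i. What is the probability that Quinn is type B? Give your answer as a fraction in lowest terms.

1/4

Quinn's father's ABO genotype from I^B i × I^A i: 1/4 I^A I^B, 1/4 I^A i, 1/4 I^B i, 1/4 i i.
Crossing each possibility with the mother i i and summing P(type B): 1/4·1/2 + 1/4·0 + 1/4·1/2 + 1/4·0 = 1/4.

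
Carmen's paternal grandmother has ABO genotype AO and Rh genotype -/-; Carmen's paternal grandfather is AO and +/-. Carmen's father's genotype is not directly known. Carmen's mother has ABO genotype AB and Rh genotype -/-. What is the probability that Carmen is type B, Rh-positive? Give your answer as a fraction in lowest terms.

1/16

Carmen's father's ABO genotype from AO × AO: 1/4 AA, 1/2 AO, 1/4 OO.
Crossing each possibility with the mother AB and summing P(type B): 1/4·0 + 1/2·1/4 + 1/4·1/2 = 1/4.
Similarly for Rh via the father's Rh distribution: P(Rh+) = 1/4.
Independent loci: 1/4 × 1/4 = 1/16.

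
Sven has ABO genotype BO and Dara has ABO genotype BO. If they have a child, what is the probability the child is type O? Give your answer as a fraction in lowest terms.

ABO cross BO × BO → offspring phenotypes: 1/4 O, 3/4 B.
So P(type O) = 1/4.

1/4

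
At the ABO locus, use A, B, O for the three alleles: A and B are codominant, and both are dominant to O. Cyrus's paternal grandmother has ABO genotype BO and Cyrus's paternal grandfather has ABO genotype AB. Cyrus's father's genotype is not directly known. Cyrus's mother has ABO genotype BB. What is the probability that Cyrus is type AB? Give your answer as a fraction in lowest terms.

Cyrus's father's ABO genotype from BO × AB: 1/4 AB, 1/4 AO, 1/4 BB, 1/4 BO.
Crossing each possibility with the mother BB and summing P(type AB): 1/4·1/2 + 1/4·1/2 + 1/4·0 + 1/4·0 = 1/4.

1/4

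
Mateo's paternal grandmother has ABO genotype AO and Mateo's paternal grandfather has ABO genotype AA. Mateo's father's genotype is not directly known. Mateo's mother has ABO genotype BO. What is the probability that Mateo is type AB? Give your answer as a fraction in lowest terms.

3/8

Mateo's father's ABO genotype from AO × AA: 1/2 AA, 1/2 AO.
Crossing each possibility with the mother BO and summing P(type AB): 1/2·1/2 + 1/2·1/4 = 3/8.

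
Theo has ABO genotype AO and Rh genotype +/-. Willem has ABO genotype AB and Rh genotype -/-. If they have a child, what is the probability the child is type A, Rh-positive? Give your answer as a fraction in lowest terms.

1/4

ABO cross AO × AB → offspring phenotypes: 1/2 A, 1/4 B, 1/4 AB.
Rh cross +/- × -/- → 1/2 Rh+, 1/2 Rh-.
Independent loci: P(type A, Rh-positive) = 1/2 × 1/2 = 1/4.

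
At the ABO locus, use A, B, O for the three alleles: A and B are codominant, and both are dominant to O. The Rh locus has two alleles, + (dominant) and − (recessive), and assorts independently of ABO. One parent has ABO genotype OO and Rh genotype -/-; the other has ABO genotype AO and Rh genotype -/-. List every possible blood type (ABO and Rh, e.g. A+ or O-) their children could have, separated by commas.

Gametes from OO × AO give offspring ABO genotypes AO, OO, i.e. phenotypes O, A.
Rh cross -/- × -/- → phenotypes Rh-.
Combining independently: O-, A-.

O-, A-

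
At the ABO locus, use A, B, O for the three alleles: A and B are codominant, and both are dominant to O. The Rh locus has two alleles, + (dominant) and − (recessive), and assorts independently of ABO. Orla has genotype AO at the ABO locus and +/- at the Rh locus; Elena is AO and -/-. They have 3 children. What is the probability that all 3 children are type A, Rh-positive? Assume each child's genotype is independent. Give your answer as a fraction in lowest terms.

27/512

ABO cross AO × AO → 1/4 O, 3/4 A.
Rh cross +/- × -/- → 1/2 Rh+, 1/2 Rh-; so P(type A, Rh-positive) = 3/4 × 1/2 = 3/8 per child.
All 3 independent: (3/8)^3 = 27/512.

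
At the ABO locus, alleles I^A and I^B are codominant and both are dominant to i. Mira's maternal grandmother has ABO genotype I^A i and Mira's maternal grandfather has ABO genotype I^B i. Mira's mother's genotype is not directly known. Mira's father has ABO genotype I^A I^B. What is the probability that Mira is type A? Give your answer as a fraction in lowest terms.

3/8

Mira's mother's ABO genotype from I^A i × I^B i: 1/4 I^A I^B, 1/4 I^A i, 1/4 I^B i, 1/4 i i.
Crossing each possibility with the father I^A I^B and summing P(type A): 1/4·1/4 + 1/4·1/2 + 1/4·1/4 + 1/4·1/2 = 3/8.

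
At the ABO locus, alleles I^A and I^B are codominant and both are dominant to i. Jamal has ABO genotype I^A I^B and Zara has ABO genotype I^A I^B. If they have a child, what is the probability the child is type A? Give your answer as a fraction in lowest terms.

1/4

ABO cross I^A I^B × I^A I^B → offspring phenotypes: 1/4 A, 1/4 B, 1/2 AB.
So P(type A) = 1/4.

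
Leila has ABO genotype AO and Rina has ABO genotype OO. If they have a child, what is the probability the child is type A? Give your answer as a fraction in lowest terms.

ABO cross AO × OO → offspring phenotypes: 1/2 O, 1/2 A.
So P(type A) = 1/2.

1/2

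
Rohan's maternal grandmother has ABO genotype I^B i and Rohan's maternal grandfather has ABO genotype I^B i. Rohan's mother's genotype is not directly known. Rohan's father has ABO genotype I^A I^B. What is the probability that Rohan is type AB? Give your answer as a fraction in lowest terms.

1/4

Rohan's mother's ABO genotype from I^B i × I^B i: 1/4 I^B I^B, 1/2 I^B i, 1/4 i i.
Crossing each possibility with the father I^A I^B and summing P(type AB): 1/4·1/2 + 1/2·1/4 + 1/4·0 = 1/4.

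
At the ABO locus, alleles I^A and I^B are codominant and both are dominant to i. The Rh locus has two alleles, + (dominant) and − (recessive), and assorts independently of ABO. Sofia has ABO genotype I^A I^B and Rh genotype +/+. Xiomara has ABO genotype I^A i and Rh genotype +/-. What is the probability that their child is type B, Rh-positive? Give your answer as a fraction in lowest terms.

ABO cross I^A I^B × I^A i → offspring phenotypes: 1/2 A, 1/4 B, 1/4 AB.
Rh cross +/+ × +/- → 1 Rh+.
Independent loci: P(type B, Rh-positive) = 1/4 × 1 = 1/4.

1/4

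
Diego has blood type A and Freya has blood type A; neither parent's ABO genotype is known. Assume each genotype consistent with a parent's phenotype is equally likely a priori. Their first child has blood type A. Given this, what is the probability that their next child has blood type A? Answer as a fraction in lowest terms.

19/20

Possible genotypes: Diego ∈ {I^A I^A, I^A i}; Freya ∈ {I^A I^A, I^A i}.
Weight each parental genotype pair by prior × P(type-A child):
  I^A I^A × I^A I^A: posterior weight 4/15; P(next child type A) = 1.
  I^A I^A × I^A i: posterior weight 4/15; P(next child type A) = 1.
  I^A i × I^A I^A: posterior weight 4/15; P(next child type A) = 1.
  I^A i × I^A i: posterior weight 1/5; P(next child type A) = 3/4.
Weighted sum = 19/20.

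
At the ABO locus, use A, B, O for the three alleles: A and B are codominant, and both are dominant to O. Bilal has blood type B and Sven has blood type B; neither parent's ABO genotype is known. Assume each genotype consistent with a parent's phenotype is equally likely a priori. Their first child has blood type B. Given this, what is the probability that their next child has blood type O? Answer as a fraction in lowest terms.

1/20

Possible genotypes: Bilal ∈ {BB, BO}; Sven ∈ {BB, BO}.
Weight each parental genotype pair by prior × P(type-B child):
  BB × BB: posterior weight 4/15; P(next child type O) = 0.
  BB × BO: posterior weight 4/15; P(next child type O) = 0.
  BO × BB: posterior weight 4/15; P(next child type O) = 0.
  BO × BO: posterior weight 1/5; P(next child type O) = 1/4.
Weighted sum = 1/20.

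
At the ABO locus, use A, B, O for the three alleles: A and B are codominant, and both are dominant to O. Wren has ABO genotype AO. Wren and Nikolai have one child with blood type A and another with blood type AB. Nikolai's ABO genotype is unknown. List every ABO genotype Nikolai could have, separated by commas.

AB, BO

For each candidate genotype of Nikolai, check whether crossing it with AO can produce every observed child phenotype.
  AA → possible child types {A} ✗
  AB → possible child types {A, B, AB} ✓
  AO → possible child types {O, A} ✗
  BB → possible child types {B, AB} ✗
  BO → possible child types {O, A, B, AB} ✓
  OO → possible child types {O, A} ✗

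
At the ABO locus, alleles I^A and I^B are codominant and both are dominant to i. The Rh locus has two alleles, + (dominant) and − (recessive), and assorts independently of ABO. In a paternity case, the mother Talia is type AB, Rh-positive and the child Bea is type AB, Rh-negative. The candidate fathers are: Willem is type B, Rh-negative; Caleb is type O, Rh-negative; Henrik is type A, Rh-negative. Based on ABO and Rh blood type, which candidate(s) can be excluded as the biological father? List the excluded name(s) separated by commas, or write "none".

A candidate is excluded only if no genotype consistent with his phenotype could produce a type AB, Rh-negative child with a type AB, Rh-positive mother.
Caleb (type O, Rh-): no genotype consistent with that phenotype can produce a type-AB Rh- child with a type-AB mother.

Caleb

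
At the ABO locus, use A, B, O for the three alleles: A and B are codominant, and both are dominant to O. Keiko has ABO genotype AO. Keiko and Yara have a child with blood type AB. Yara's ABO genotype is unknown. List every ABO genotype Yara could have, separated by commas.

For each candidate genotype of Yara, check whether crossing it with AO can produce every observed child phenotype.
  AA → possible child types {A} ✗
  AB → possible child types {A, B, AB} ✓
  AO → possible child types {O, A} ✗
  BB → possible child types {B, AB} ✓
  BO → possible child types {O, A, B, AB} ✓
  OO → possible child types {O, A} ✗

AB, BB, BO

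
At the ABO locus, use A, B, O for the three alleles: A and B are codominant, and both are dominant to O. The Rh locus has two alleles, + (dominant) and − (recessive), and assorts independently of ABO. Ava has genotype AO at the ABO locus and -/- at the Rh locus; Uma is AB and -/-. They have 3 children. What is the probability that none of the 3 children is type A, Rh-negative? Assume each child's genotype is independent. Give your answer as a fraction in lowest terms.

ABO cross AO × AB → 1/2 A, 1/4 B, 1/4 AB.
Rh cross -/- × -/- → 1 Rh-; so P(type A, Rh-negative) = 1/2 × 1 = 1/2 per child.
P(not type A, Rh-negative) = 1/2 for one child; (1/2)^3 = 1/8.

1/8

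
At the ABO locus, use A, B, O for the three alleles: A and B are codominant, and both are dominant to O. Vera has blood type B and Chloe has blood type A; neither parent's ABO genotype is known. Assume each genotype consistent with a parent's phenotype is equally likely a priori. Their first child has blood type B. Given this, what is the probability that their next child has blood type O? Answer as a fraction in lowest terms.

Possible genotypes: Vera ∈ {BB, BO}; Chloe ∈ {AA, AO}.
Weight each parental genotype pair by prior × P(type-B child):
  BB × AO: posterior weight 2/3; P(next child type O) = 0.
  BO × AO: posterior weight 1/3; P(next child type O) = 1/4.
Weighted sum = 1/12.

1/12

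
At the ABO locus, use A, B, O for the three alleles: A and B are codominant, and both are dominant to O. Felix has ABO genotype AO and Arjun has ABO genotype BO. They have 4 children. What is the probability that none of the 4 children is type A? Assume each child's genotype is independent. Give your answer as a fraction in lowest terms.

81/256

ABO cross AO × BO → 1/4 O, 1/4 A, 1/4 B, 1/4 AB.
So P(type A) = 1/4 per child.
P(not type A) = 3/4 for one child; (3/4)^4 = 81/256.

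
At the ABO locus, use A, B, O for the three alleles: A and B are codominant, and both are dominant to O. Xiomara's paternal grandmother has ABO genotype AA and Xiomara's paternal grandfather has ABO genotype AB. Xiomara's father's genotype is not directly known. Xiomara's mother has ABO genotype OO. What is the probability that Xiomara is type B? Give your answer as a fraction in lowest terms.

1/4

Xiomara's father's ABO genotype from AA × AB: 1/2 AA, 1/2 AB.
Crossing each possibility with the mother OO and summing P(type B): 1/2·0 + 1/2·1/2 = 1/4.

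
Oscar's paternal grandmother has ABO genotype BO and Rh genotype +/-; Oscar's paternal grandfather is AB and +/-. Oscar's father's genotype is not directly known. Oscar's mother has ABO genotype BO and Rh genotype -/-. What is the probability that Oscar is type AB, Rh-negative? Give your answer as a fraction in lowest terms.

Oscar's father's ABO genotype from BO × AB: 1/4 AB, 1/4 AO, 1/4 BB, 1/4 BO.
Crossing each possibility with the mother BO and summing P(type AB): 1/4·1/4 + 1/4·1/4 + 1/4·0 + 1/4·0 = 1/8.
Similarly for Rh via the father's Rh distribution: P(Rh-) = 1/2.
Independent loci: 1/8 × 1/2 = 1/16.

1/16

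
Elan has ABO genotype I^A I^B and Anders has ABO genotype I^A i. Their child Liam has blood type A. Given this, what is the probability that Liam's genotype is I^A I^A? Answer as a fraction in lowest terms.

1/2

Cross I^A I^B × I^A i → 1/4 I^A I^A, 1/4 I^A I^B, 1/4 I^A i, 1/4 I^B i.
Type-A genotypes among offspring: I^A I^A (1/4), I^A i (1/4); total 1/2.
P(I^A I^A | type A) = (1/4) / (1/2) = 1/2.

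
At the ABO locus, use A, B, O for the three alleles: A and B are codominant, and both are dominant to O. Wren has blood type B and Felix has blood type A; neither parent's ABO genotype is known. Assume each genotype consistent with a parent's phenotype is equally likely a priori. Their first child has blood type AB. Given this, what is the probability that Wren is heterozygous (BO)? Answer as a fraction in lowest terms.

Possible genotypes: Wren ∈ {BB, BO}; Felix ∈ {AA, AO}.
Weight each parental genotype pair by prior × P(type-AB child):
  BB × AA: posterior weight 4/9.
  BB × AO: posterior weight 2/9.
  BO × AA: posterior weight 2/9.
  BO × AO: posterior weight 1/9.
Sum the posterior weight over pairs where Wren is BO: 1/3.

1/3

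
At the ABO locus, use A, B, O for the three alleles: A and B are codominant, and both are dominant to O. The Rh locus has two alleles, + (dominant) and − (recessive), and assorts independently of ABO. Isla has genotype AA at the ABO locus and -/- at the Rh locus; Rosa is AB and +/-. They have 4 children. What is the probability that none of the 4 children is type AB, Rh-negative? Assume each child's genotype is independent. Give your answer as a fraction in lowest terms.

ABO cross AA × AB → 1/2 A, 1/2 AB.
Rh cross -/- × +/- → 1/2 Rh+, 1/2 Rh-; so P(type AB, Rh-negative) = 1/2 × 1/2 = 1/4 per child.
P(not type AB, Rh-negative) = 3/4 for one child; (3/4)^4 = 81/256.

81/256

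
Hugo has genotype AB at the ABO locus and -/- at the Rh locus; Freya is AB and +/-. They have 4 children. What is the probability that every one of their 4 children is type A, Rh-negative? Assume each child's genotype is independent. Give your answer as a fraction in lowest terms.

ABO cross AB × AB → 1/4 A, 1/4 B, 1/2 AB.
Rh cross -/- × +/- → 1/2 Rh+, 1/2 Rh-; so P(type A, Rh-negative) = 1/4 × 1/2 = 1/8 per child.
All 4 independent: (1/8)^4 = 1/4096.

1/4096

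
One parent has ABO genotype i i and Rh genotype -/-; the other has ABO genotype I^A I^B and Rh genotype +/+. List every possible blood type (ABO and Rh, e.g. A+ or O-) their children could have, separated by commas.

A+, B+

Gametes from i i × I^A I^B give offspring ABO genotypes I^A i, I^B i, i.e. phenotypes A, B.
Rh cross -/- × +/+ → phenotypes Rh+.
Combining independently: A+, B+.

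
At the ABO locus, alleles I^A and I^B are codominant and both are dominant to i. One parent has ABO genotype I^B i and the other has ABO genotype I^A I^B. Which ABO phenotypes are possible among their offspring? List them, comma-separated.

A, B, AB

Gametes from I^B i × I^A I^B give offspring ABO genotypes I^A I^B, I^A i, I^B I^B, I^B i, i.e. phenotypes A, B, AB.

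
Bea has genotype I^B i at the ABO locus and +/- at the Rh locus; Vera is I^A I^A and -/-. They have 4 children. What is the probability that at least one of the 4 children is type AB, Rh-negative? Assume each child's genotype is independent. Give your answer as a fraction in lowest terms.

175/256

ABO cross I^B i × I^A I^A → 1/2 A, 1/2 AB.
Rh cross +/- × -/- → 1/2 Rh+, 1/2 Rh-; so P(type AB, Rh-negative) = 1/2 × 1/2 = 1/4 per child.
P(none) = (3/4)^4 = 81/256; P(at least one) = 1 − 81/256 = 175/256.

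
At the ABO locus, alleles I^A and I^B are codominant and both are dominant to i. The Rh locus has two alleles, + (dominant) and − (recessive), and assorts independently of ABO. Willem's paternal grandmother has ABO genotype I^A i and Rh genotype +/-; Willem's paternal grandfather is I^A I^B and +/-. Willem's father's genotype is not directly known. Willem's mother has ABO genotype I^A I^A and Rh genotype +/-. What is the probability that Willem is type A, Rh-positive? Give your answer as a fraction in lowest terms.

9/16

Willem's father's ABO genotype from I^A i × I^A I^B: 1/4 I^A I^A, 1/4 I^A I^B, 1/4 I^A i, 1/4 I^B i.
Crossing each possibility with the mother I^A I^A and summing P(type A): 1/4·1 + 1/4·1/2 + 1/4·1 + 1/4·1/2 = 3/4.
Similarly for Rh via the father's Rh distribution: P(Rh+) = 3/4.
Independent loci: 3/4 × 3/4 = 9/16.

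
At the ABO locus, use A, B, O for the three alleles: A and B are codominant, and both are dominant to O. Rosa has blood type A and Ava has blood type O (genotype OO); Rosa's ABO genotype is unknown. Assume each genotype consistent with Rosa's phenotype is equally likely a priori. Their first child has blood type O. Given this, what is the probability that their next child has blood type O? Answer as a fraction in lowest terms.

Possible genotypes: Rosa ∈ {AA, AO}; Ava ∈ {OO}.
Weight each parental genotype pair by prior × P(type-O child):
  AO × OO: posterior weight 1; P(next child type O) = 1/2.
Weighted sum = 1/2.

1/2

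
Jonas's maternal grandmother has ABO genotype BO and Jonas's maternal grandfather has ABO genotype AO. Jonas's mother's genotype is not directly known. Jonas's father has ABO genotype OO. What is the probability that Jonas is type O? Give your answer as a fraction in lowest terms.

Jonas's mother's ABO genotype from BO × AO: 1/4 AB, 1/4 AO, 1/4 BO, 1/4 OO.
Crossing each possibility with the father OO and summing P(type O): 1/4·0 + 1/4·1/2 + 1/4·1/2 + 1/4·1 = 1/2.

1/2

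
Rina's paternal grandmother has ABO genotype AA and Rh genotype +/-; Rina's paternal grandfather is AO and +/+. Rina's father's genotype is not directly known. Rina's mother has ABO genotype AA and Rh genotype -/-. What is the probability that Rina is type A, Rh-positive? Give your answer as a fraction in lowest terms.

Rina's father's ABO genotype from AA × AO: 1/2 AA, 1/2 AO.
Crossing each possibility with the mother AA and summing P(type A): 1/2·1 + 1/2·1 = 1.
Similarly for Rh via the father's Rh distribution: P(Rh+) = 3/4.
Independent loci: 1 × 3/4 = 3/4.

3/4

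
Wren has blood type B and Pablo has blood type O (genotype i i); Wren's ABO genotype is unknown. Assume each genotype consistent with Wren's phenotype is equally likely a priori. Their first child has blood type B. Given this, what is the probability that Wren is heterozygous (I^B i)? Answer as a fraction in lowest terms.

1/3

Possible genotypes: Wren ∈ {I^B I^B, I^B i}; Pablo ∈ {i i}.
Weight each parental genotype pair by prior × P(type-B child):
  I^B I^B × i i: posterior weight 2/3.
  I^B i × i i: posterior weight 1/3.
Sum the posterior weight over pairs where Wren is I^B i: 1/3.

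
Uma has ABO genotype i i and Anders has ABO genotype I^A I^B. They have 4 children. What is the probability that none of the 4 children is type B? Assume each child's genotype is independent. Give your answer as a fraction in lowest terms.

1/16

ABO cross i i × I^A I^B → 1/2 A, 1/2 B.
So P(type B) = 1/2 per child.
P(not type B) = 1/2 for one child; (1/2)^4 = 1/16.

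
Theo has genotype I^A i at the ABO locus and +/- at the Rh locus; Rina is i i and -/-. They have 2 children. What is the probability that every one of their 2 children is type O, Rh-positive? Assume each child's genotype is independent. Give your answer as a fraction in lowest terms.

ABO cross I^A i × i i → 1/2 O, 1/2 A.
Rh cross +/- × -/- → 1/2 Rh+, 1/2 Rh-; so P(type O, Rh-positive) = 1/2 × 1/2 = 1/4 per child.
All 2 independent: (1/4)^2 = 1/16.

1/16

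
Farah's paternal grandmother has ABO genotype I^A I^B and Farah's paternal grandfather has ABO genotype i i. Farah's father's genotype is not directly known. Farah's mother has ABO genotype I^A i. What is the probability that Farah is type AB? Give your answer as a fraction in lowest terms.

Farah's father's ABO genotype from I^A I^B × i i: 1/2 I^A i, 1/2 I^B i.
Crossing each possibility with the mother I^A i and summing P(type AB): 1/2·0 + 1/2·1/4 = 1/8.

1/8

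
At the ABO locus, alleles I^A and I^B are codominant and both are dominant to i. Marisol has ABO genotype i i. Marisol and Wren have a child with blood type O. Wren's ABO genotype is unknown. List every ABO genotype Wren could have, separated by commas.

I^A i, I^B i, i i

For each candidate genotype of Wren, check whether crossing it with i i can produce every observed child phenotype.
  I^A I^A → possible child types {A} ✗
  I^A I^B → possible child types {A, B} ✗
  I^A i → possible child types {O, A} ✓
  I^B I^B → possible child types {B} ✗
  I^B i → possible child types {O, B} ✓
  i i → possible child types {O} ✓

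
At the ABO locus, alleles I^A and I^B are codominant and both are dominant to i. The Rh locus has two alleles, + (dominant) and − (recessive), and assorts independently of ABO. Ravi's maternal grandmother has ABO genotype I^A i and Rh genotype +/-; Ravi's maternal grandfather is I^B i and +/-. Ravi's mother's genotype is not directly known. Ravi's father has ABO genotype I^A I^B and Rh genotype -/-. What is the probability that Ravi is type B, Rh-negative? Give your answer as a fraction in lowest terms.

Ravi's mother's ABO genotype from I^A i × I^B i: 1/4 I^A I^B, 1/4 I^A i, 1/4 I^B i, 1/4 i i.
Crossing each possibility with the father I^A I^B and summing P(type B): 1/4·1/4 + 1/4·1/4 + 1/4·1/2 + 1/4·1/2 = 3/8.
Similarly for Rh via the mother's Rh distribution: P(Rh-) = 1/2.
Independent loci: 3/8 × 1/2 = 3/16.

3/16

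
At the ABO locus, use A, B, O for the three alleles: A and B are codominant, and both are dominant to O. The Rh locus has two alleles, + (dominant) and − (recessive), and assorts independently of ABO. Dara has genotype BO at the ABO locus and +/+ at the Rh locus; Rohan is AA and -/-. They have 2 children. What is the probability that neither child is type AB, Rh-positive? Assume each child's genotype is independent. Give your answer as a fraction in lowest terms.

ABO cross BO × AA → 1/2 A, 1/2 AB.
Rh cross +/+ × -/- → 1 Rh+; so P(type AB, Rh-positive) = 1/2 × 1 = 1/2 per child.
P(not type AB, Rh-positive) = 1/2 for one child; (1/2)^2 = 1/4.

1/4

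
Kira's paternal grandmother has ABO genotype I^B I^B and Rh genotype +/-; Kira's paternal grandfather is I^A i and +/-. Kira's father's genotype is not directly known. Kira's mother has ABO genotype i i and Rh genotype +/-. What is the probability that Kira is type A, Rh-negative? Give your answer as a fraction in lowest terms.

Kira's father's ABO genotype from I^B I^B × I^A i: 1/2 I^A I^B, 1/2 I^B i.
Crossing each possibility with the mother i i and summing P(type A): 1/2·1/2 + 1/2·0 = 1/4.
Similarly for Rh via the father's Rh distribution: P(Rh-) = 1/4.
Independent loci: 1/4 × 1/4 = 1/16.

1/16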